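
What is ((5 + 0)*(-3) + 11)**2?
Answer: 16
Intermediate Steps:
((5 + 0)*(-3) + 11)**2 = (5*(-3) + 11)**2 = (-15 + 11)**2 = (-4)**2 = 16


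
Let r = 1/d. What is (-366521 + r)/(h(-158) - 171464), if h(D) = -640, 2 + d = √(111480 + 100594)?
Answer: 19432027117/9124523820 - √212074/36498095280 ≈ 2.1297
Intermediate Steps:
d = -2 + √212074 (d = -2 + √(111480 + 100594) = -2 + √212074 ≈ 458.52)
r = 1/(-2 + √212074) ≈ 0.0021810
(-366521 + r)/(h(-158) - 171464) = (-366521 + (1/106035 + √212074/212070))/(-640 - 171464) = (-38864054234/106035 + √212074/212070)/(-172104) = (-38864054234/106035 + √212074/212070)*(-1/172104) = 19432027117/9124523820 - √212074/36498095280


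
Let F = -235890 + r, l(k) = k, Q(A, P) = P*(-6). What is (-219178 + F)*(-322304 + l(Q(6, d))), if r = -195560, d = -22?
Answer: 209614124016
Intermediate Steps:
Q(A, P) = -6*P
F = -431450 (F = -235890 - 195560 = -431450)
(-219178 + F)*(-322304 + l(Q(6, d))) = (-219178 - 431450)*(-322304 - 6*(-22)) = -650628*(-322304 + 132) = -650628*(-322172) = 209614124016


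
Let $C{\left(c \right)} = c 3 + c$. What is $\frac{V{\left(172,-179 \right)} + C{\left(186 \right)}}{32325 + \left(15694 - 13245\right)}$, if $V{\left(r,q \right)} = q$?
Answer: $\frac{565}{34774} \approx 0.016248$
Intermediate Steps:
$C{\left(c \right)} = 4 c$ ($C{\left(c \right)} = 3 c + c = 4 c$)
$\frac{V{\left(172,-179 \right)} + C{\left(186 \right)}}{32325 + \left(15694 - 13245\right)} = \frac{-179 + 4 \cdot 186}{32325 + \left(15694 - 13245\right)} = \frac{-179 + 744}{32325 + 2449} = \frac{565}{34774}$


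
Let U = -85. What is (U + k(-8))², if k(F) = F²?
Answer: 441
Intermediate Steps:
(U + k(-8))² = (-85 + (-8)²)² = (-85 + 64)² = (-21)² = 441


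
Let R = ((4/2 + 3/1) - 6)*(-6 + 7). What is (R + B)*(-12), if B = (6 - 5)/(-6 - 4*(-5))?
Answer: 78/7 ≈ 11.143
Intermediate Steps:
R = -1 (R = ((4*(½) + 3*1) - 6)*1 = ((2 + 3) - 6)*1 = (5 - 6)*1 = -1*1 = -1)
B = 1/14 (B = 1/(-6 + 20) = 1/14 ≈ 0.071429)
(R + B)*(-12) = (-1 + 1/14)*(-12) = -13/14*(-12) = 78/7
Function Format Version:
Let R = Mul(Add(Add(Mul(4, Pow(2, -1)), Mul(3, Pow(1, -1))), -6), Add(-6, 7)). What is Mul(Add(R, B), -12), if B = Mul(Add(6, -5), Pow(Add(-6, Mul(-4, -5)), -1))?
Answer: Rational(78, 7) ≈ 11.143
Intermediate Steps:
R = -1 (R = Mul(Add(Add(Mul(4, Rational(1, 2)), Mul(3, 1)), -6), 1) = Mul(Add(Add(2, 3), -6), 1) = Mul(Add(5, -6), 1) = Mul(-1, 1) = -1)
B = Rational(1, 14) (B = Mul(1, Pow(Add(-6, 20), -1)) = Mul(1, Pow(14, -1)) = Mul(1, Rational(1, 14)) = Rational(1, 14) ≈ 0.071429)
Mul(Add(R, B), -12) = Mul(Add(-1, Rational(1, 14)), -12) = Mul(Rational(-13, 14), -12) = Rational(78, 7)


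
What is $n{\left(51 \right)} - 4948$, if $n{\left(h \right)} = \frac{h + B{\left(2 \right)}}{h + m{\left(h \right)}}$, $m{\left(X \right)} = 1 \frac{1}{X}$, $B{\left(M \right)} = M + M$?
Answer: $- \frac{12871891}{2602} \approx -4946.9$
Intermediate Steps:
$B{\left(M \right)} = 2 M$
$m{\left(X \right)} = \frac{1}{X}$
$n{\left(h \right)} = \frac{4 + h}{h + \frac{1}{h}}$ ($n{\left(h \right)} = \frac{h + 2 \cdot 2}{h + \frac{1}{h}} = \frac{h + 4}{h + \frac{1}{h}} = \frac{4 + h}{h + \frac{1}{h}}$)
$n{\left(51 \right)} - 4948 = \frac{51 \left(4 + 51\right)}{1 + 51^{2}} - 4948 = 51 \frac{1}{1 + 2601} \cdot 55 - 4948 = 51 \cdot \frac{1}{2602} \cdot 55 - 4948 = \frac{2805}{2602} - 4948 = - \frac{12871891}{2602}$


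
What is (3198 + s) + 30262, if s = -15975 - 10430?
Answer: 7055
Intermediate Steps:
s = -26405
(3198 + s) + 30262 = (3198 - 26405) + 30262 = -23207 + 30262 = 7055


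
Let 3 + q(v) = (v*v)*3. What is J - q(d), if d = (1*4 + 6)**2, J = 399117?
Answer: 369120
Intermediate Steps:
d = 100 (d = (4 + 6)**2 = 10**2 = 100)
q(v) = -3 + 3*v**2 (q(v) = -3 + (v*v)*3 = -3 + v**2*3 = -3 + 3*v**2)
J - q(d) = 399117 - (-3 + 3*100**2) = 399117 - (-3 + 3*10000) = 399117 - (-3 + 30000) = 399117 - 1*29997 = 399117 - 29997 = 369120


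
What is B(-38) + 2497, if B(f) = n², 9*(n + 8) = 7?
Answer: 206482/81 ≈ 2549.2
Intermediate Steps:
n = -65/9 (n = -8 + (⅑)*7 = -8 + 7/9 = -65/9 ≈ -7.2222)
B(f) = 4225/81 (B(f) = (-65/9)² = 4225/81)
B(-38) + 2497 = 4225/81 + 2497 = 206482/81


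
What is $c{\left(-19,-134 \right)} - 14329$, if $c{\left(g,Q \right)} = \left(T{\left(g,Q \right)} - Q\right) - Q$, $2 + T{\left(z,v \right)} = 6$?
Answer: $-14057$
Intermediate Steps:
$T{\left(z,v \right)} = 4$ ($T{\left(z,v \right)} = -2 + 6 = 4$)
$c{\left(g,Q \right)} = 4 - 2 Q$ ($c{\left(g,Q \right)} = \left(4 - Q\right) - Q = 4 - 2 Q$)
$c{\left(-19,-134 \right)} - 14329 = \left(4 - -268\right) - 14329 = \left(4 + 268\right) - 14329 = 272 - 14329 = -14057$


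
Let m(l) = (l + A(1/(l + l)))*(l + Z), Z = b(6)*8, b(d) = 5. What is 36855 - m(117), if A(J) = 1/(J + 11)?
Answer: 47564712/2575 ≈ 18472.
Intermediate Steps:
A(J) = 1/(11 + J)
Z = 40 (Z = 5*8 = 40)
m(l) = (40 + l)*(l + 1/(11 + 1/(2*l))) (m(l) = (l + 1/(11 + 1/(l + l)))*(l + 40) = (l + 1/(11 + 1/(2*l)))*(40 + l) = (40 + l)*(l + 1/(11 + 1/(2*l))))
36855 - m(117) = 36855 - 117*(120 + 22*117**2 + 883*117)/(1 + 22*117) = 36855 - 117*(120 + 22*13689 + 103311)/(1 + 2574) = 36855 - 117*(120 + 301158 + 103311)/2575 = 36855 - 117*404589/2575 = 36855 - 1*47336913/2575 = 36855 - 47336913/2575 = 47564712/2575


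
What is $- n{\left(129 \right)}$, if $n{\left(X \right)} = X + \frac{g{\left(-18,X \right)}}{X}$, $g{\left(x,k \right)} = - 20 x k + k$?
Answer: $-490$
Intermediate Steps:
$g{\left(x,k \right)} = k - 20 k x$ ($g{\left(x,k \right)} = - 20 k x + k = k - 20 k x$)
$n{\left(X \right)} = 361 + X$ ($n{\left(X \right)} = X + \frac{X \left(1 - -360\right)}{X} = X + \frac{X \left(1 + 360\right)}{X} = X + \frac{X 361}{X} = X + \frac{361 X}{X} = X + 361 = 361 + X$)
$- n{\left(129 \right)} = - (361 + 129) = \left(-1\right) 490 = -490$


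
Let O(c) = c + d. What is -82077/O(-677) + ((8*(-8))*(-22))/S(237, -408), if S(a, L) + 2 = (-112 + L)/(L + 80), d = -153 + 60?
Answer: -43055251/13090 ≈ -3289.2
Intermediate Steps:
d = -93
S(a, L) = -2 + (-112 + L)/(80 + L) (S(a, L) = -2 + (-112 + L)/(L + 80) = -2 + (-112 + L)/(80 + L))
O(c) = -93 + c (O(c) = c - 93 = -93 + c)
-82077/O(-677) + ((8*(-8))*(-22))/S(237, -408) = -82077/(-93 - 677) + ((8*(-8))*(-22))/(((-272 - 1*(-408))/(80 - 408))) = -82077/(-770) + (-64*(-22))/(((-272 + 408)/(-328))) = -82077*(-1/770) + 1408/((-1/328*136)) = 82077/770 + 1408/(-17/41) = 82077/770 + 1408*(-41/17) = 82077/770 - 57728/17 = -43055251/13090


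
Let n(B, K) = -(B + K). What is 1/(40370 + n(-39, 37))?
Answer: 1/40372 ≈ 2.4770e-5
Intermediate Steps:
n(B, K) = -B - K
1/(40370 + n(-39, 37)) = 1/(40370 + (-1*(-39) - 1*37)) = 1/(40370 + (39 - 37)) = 1/(40370 + 2) = 1/40372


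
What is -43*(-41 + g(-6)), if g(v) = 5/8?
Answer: 13889/8 ≈ 1736.1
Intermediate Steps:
g(v) = 5/8 (g(v) = 5*(⅛) = 5/8)
-43*(-41 + g(-6)) = -43*(-41 + 5/8) = -43*(-323/8) = 13889/8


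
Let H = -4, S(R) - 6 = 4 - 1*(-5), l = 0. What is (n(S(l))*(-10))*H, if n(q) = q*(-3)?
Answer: -1800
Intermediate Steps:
S(R) = 15 (S(R) = 6 + (4 - 1*(-5)) = 6 + (4 + 5) = 6 + 9 = 15)
n(q) = -3*q
(n(S(l))*(-10))*H = (-3*15*(-10))*(-4) = -45*(-10)*(-4) = 450*(-4) = -1800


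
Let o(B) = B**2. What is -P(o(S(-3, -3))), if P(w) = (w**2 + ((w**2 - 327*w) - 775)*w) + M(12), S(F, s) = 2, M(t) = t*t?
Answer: 8108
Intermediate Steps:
M(t) = t**2
P(w) = 144 + w**2 + w*(-775 + w**2 - 327*w) (P(w) = (w**2 + ((w**2 - 327*w) - 775)*w) + 12**2 = (w**2 + (-775 + w**2 - 327*w)*w) + 144 = (w**2 + w*(-775 + w**2 - 327*w)) + 144 = 144 + w**2 + w*(-775 + w**2 - 327*w))
-P(o(S(-3, -3))) = -(144 + (2**2)**3 - 775*2**2 - 326*(2**2)**2) = -(144 + 4**3 - 775*4 - 326*4**2) = -(144 + 64 - 3100 - 326*16) = -(144 + 64 - 3100 - 5216) = -1*(-8108) = 8108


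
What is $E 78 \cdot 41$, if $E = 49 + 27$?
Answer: $243048$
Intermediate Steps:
$E = 76$
$E 78 \cdot 41 = 76 \cdot 78 \cdot 41 = 5928 \cdot 41 = 243048$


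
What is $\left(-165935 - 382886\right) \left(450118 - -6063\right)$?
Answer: $-250361712601$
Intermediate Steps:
$\left(-165935 - 382886\right) \left(450118 - -6063\right) = - 548821 \left(450118 + 6063\right) = \left(-548821\right) 456181 = -250361712601$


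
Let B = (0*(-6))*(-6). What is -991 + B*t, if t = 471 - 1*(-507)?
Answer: -991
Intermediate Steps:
t = 978 (t = 471 + 507 = 978)
B = 0 (B = 0*(-6) = 0)
-991 + B*t = -991 + 0*978 = -991 + 0 = -991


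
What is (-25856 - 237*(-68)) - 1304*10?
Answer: -22780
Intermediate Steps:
(-25856 - 237*(-68)) - 1304*10 = (-25856 + 16116) - 13040 = -9740 - 13040 = -22780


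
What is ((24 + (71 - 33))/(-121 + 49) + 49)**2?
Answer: 3003289/1296 ≈ 2317.4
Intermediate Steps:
((24 + (71 - 33))/(-121 + 49) + 49)**2 = ((24 + 38)/(-72) + 49)**2 = (62*(-1/72) + 49)**2 = (-31/36 + 49)**2 = (1733/36)**2 = 3003289/1296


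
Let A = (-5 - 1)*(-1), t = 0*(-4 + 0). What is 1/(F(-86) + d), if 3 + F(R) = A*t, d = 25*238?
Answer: 1/5947 ≈ 0.00016815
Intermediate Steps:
t = 0 (t = 0*(-4) = 0)
A = 6 (A = -6*(-1) = 6)
d = 5950
F(R) = -3 (F(R) = -3 + 6*0 = -3 + 0 = -3)
1/(F(-86) + d) = 1/(-3 + 5950) = 1/5947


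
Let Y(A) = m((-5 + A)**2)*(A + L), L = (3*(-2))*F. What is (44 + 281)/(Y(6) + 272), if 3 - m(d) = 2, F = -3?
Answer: 325/296 ≈ 1.0980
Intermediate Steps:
m(d) = 1 (m(d) = 3 - 1*2 = 3 - 2 = 1)
L = 18 (L = (3*(-2))*(-3) = -6*(-3) = 18)
Y(A) = 18 + A (Y(A) = 1*(A + 18) = 1*(18 + A) = 18 + A)
(44 + 281)/(Y(6) + 272) = (44 + 281)/((18 + 6) + 272) = 325/(24 + 272) = 325/296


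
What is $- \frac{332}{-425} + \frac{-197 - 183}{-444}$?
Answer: $\frac{77227}{47175} \approx 1.637$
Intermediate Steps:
$- \frac{332}{-425} + \frac{-197 - 183}{-444} = \left(-332\right) \left(- \frac{1}{425}\right) - - \frac{95}{111} = \frac{332}{425} + \frac{95}{111} = \frac{77227}{47175}$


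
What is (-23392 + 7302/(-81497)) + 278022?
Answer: 20751573808/81497 ≈ 2.5463e+5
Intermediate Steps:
(-23392 + 7302/(-81497)) + 278022 = (-23392 + 7302*(-1/81497)) + 278022 = (-23392 - 7302/81497) + 278022 = -1906385126/81497 + 278022 = 20751573808/81497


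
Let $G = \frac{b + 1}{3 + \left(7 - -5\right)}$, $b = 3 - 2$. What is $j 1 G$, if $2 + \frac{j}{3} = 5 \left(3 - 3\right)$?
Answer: $- \frac{4}{5} \approx -0.8$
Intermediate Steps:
$b = 1$
$G = \frac{2}{15}$ ($G = \frac{1 + 1}{3 + \left(7 - -5\right)} = \frac{2}{3 + \left(7 + 5\right)} = \frac{2}{3 + 12} = \frac{2}{15} \approx 0.13333$)
$j = -6$ ($j = -6 + 3 \cdot 5 \left(3 - 3\right) = -6 + 3 \cdot 5 \cdot 0 = -6 + 3 \cdot 0 = -6 + 0 = -6$)
$j 1 G = - 6 \cdot 1 \cdot \frac{2}{15} = \left(-6\right) \frac{2}{15} = - \frac{4}{5}$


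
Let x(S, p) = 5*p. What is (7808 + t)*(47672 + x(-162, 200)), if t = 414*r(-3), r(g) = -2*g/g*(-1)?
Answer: 420331392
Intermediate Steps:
r(g) = 2 (r(g) = -2*1*(-1) = -2*(-1) = 2)
t = 828 (t = 414*2 = 828)
(7808 + t)*(47672 + x(-162, 200)) = (7808 + 828)*(47672 + 5*200) = 8636*(47672 + 1000) = 8636*48672 = 420331392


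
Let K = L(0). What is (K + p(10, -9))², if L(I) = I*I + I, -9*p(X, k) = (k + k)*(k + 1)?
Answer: 256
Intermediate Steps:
p(X, k) = -2*k*(1 + k)/9 (p(X, k) = -(k + k)*(k + 1)/9 = -2*k*(1 + k)/9)
L(I) = I + I² (L(I) = I² + I = I + I²)
K = 0 (K = 0*(1 + 0) = 0*1 = 0)
(K + p(10, -9))² = (0 - 2/9*(-9)*(1 - 9))² = (0 - 2/9*(-9)*(-8))² = (0 - 16)² = (-16)² = 256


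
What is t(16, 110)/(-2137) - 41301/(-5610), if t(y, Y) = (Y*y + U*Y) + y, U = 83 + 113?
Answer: -14218241/3996190 ≈ -3.5579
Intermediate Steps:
U = 196
t(y, Y) = y + 196*Y + Y*y (t(y, Y) = (Y*y + 196*Y) + y = (196*Y + Y*y) + y = y + 196*Y + Y*y)
t(16, 110)/(-2137) - 41301/(-5610) = (16 + 196*110 + 110*16)/(-2137) - 41301/(-5610) = (16 + 21560 + 1760)*(-1/2137) - 41301*(-1/5610) = 23336*(-1/2137) + 13767/1870 = -23336/2137 + 13767/1870 = -14218241/3996190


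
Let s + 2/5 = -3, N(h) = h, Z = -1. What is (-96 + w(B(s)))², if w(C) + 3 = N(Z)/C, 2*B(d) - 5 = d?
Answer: 160801/16 ≈ 10050.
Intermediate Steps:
s = -17/5 (s = -⅖ - 3 = -17/5 ≈ -3.4000)
B(d) = 5/2 + d/2
w(C) = -3 - 1/C
(-96 + w(B(s)))² = (-96 + (-3 - 1/(5/2 + (½)*(-17/5))))² = (-96 + (-3 - 1/(5/2 - 17/10)))² = (-96 + (-3 - 1/⅘))² = (-96 + (-3 - 1*5/4))² = (-96 + (-3 - 5/4))² = (-96 - 17/4)² = (-401/4)² = 160801/16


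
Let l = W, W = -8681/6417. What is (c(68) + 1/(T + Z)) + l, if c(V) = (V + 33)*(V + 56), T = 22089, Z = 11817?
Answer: 908204162893/72524934 ≈ 12523.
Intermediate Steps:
W = -8681/6417 (W = -8681*1/6417 = -8681/6417 ≈ -1.3528)
c(V) = (33 + V)*(56 + V)
l = -8681/6417 ≈ -1.3528
(c(68) + 1/(T + Z)) + l = ((1848 + 68² + 89*68) + 1/(22089 + 11817)) - 8681/6417 = ((1848 + 4624 + 6052) + 1/33906) - 8681/6417 = (12524 + 1/33906) - 8681/6417 = 424638745/33906 - 8681/6417 = 908204162893/72524934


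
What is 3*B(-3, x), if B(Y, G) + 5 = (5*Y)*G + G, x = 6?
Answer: -267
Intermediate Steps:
B(Y, G) = -5 + G + 5*G*Y (B(Y, G) = -5 + ((5*Y)*G + G) = -5 + (5*G*Y + G) = -5 + (G + 5*G*Y) = -5 + G + 5*G*Y)
3*B(-3, x) = 3*(-5 + 6 + 5*6*(-3)) = 3*(-5 + 6 - 90) = 3*(-89) = -267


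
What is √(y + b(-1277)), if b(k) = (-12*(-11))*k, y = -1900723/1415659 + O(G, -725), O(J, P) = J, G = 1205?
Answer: 2*I*√1711251309926966/202237 ≈ 409.1*I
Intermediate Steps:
y = 1703968372/1415659 (y = -1900723/1415659 + 1205 = 1703968372/1415659 ≈ 1203.7)
b(k) = 132*k
√(y + b(-1277)) = √(1703968372/1415659 + 132*(-1277)) = √(1703968372/1415659 - 168564) = √(-236925175304/1415659) = 2*I*√1711251309926966/202237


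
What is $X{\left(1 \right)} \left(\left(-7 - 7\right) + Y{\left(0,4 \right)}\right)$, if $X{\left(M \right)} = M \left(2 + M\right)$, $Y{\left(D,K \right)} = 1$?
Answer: $-39$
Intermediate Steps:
$X{\left(1 \right)} \left(\left(-7 - 7\right) + Y{\left(0,4 \right)}\right) = 1 \left(2 + 1\right) \left(\left(-7 - 7\right) + 1\right) = 1 \cdot 3 \left(-14 + 1\right) = 3 \left(-13\right) = -39$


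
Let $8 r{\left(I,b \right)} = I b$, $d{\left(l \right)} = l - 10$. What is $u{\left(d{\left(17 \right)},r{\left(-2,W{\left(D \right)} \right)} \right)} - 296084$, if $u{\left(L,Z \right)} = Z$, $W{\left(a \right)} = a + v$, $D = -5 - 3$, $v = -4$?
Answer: $-296081$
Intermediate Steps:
$D = -8$
$W{\left(a \right)} = -4 + a$ ($W{\left(a \right)} = a - 4 = -4 + a$)
$d{\left(l \right)} = -10 + l$
$r{\left(I,b \right)} = \frac{I b}{8}$
$u{\left(d{\left(17 \right)},r{\left(-2,W{\left(D \right)} \right)} \right)} - 296084 = \frac{1}{8} \left(-2\right) \left(-4 - 8\right) - 296084 = \frac{1}{8} \left(-2\right) \left(-12\right) - 296084 = 3 - 296084 = -296081$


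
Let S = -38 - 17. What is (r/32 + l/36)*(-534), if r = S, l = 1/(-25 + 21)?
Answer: 44233/48 ≈ 921.52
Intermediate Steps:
l = -1/4 (l = 1/(-4) = -1/4 ≈ -0.25000)
S = -55
r = -55
(r/32 + l/36)*(-534) = (-55/32 - 1/4/36)*(-534) = (-55*1/32 - 1/4*1/36)*(-534) = (-55/32 - 1/144)*(-534) = -497/288*(-534) = 44233/48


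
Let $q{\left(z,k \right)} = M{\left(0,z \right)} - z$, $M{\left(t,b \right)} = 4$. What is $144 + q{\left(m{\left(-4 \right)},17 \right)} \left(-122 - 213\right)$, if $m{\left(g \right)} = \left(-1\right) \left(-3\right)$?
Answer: $-191$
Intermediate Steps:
$m{\left(g \right)} = 3$
$q{\left(z,k \right)} = 4 - z$
$144 + q{\left(m{\left(-4 \right)},17 \right)} \left(-122 - 213\right) = 144 + \left(4 - 3\right) \left(-122 - 213\right) = 144 + \left(4 - 3\right) \left(-335\right) = 144 + 1 \left(-335\right) = 144 - 335 = -191$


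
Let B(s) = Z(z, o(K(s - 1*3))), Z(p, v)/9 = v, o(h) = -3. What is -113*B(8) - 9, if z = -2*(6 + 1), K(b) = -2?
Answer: 3042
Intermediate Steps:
z = -14 (z = -2*7 = -14)
Z(p, v) = 9*v
B(s) = -27 (B(s) = 9*(-3) = -27)
-113*B(8) - 9 = -113*(-27) - 9 = 3051 - 9 = 3042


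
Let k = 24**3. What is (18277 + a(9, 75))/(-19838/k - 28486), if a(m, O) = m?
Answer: -126392832/196905151 ≈ -0.64190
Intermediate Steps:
k = 13824
(18277 + a(9, 75))/(-19838/k - 28486) = (18277 + 9)/(-19838/13824 - 28486) = 18286/(-19838*1/13824 - 28486) = 18286/(-9919/6912 - 28486) = 18286/(-196905151/6912) = 18286*(-6912/196905151) = -126392832/196905151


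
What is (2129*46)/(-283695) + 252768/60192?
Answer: 76173813/19764085 ≈ 3.8542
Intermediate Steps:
(2129*46)/(-283695) + 252768/60192 = 97934*(-1/283695) + 252768*(1/60192) = -97934/283695 + 2633/627 = 76173813/19764085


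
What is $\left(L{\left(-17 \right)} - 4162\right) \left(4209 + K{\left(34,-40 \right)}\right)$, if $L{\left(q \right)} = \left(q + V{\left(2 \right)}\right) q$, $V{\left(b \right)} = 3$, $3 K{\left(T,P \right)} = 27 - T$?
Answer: $-16506960$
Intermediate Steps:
$K{\left(T,P \right)} = 9 - \frac{T}{3}$ ($K{\left(T,P \right)} = \frac{27 - T}{3} = 9 - \frac{T}{3}$)
$L{\left(q \right)} = q \left(3 + q\right)$ ($L{\left(q \right)} = \left(q + 3\right) q = \left(3 + q\right) q = q \left(3 + q\right)$)
$\left(L{\left(-17 \right)} - 4162\right) \left(4209 + K{\left(34,-40 \right)}\right) = \left(- 17 \left(3 - 17\right) - 4162\right) \left(4209 + \left(9 - \frac{34}{3}\right)\right) = \left(\left(-17\right) \left(-14\right) - 4162\right) \left(4209 + \left(9 - \frac{34}{3}\right)\right) = \left(238 - 4162\right) \left(4209 - \frac{7}{3}\right) = \left(-3924\right) \frac{12620}{3} = -16506960$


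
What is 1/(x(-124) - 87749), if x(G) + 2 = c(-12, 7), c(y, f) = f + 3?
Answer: -1/87741 ≈ -1.1397e-5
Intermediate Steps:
c(y, f) = 3 + f
x(G) = 8 (x(G) = -2 + (3 + 7) = -2 + 10 = 8)
1/(x(-124) - 87749) = 1/(8 - 87749) = 1/(-87741) = -1/87741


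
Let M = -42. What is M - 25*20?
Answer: -542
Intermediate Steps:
M - 25*20 = -42 - 25*20 = -42 - 500 = -542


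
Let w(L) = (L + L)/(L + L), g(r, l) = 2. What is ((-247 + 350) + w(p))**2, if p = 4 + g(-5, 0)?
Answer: 10816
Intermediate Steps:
p = 6 (p = 4 + 2 = 6)
w(L) = 1 (w(L) = (2*L)/((2*L)) = (2*L)*(1/(2*L)) = 1)
((-247 + 350) + w(p))**2 = ((-247 + 350) + 1)**2 = (103 + 1)**2 = 104**2 = 10816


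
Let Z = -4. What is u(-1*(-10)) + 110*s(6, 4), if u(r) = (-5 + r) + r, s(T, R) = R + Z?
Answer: 15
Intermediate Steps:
s(T, R) = -4 + R (s(T, R) = R - 4 = -4 + R)
u(r) = -5 + 2*r
u(-1*(-10)) + 110*s(6, 4) = (-5 + 2*(-1*(-10))) + 110*(-4 + 4) = (-5 + 2*10) + 110*0 = (-5 + 20) + 0 = 15 + 0 = 15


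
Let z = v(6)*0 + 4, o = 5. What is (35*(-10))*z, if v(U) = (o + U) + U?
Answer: -1400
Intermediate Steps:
v(U) = 5 + 2*U (v(U) = (5 + U) + U = 5 + 2*U)
z = 4 (z = (5 + 2*6)*0 + 4 = (5 + 12)*0 + 4 = 17*0 + 4 = 0 + 4 = 4)
(35*(-10))*z = (35*(-10))*4 = -350*4 = -1400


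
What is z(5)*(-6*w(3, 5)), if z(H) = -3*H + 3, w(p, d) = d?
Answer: 360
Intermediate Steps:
z(H) = 3 - 3*H
z(5)*(-6*w(3, 5)) = (3 - 3*5)*(-6*5) = (3 - 15)*(-30) = -12*(-30) = 360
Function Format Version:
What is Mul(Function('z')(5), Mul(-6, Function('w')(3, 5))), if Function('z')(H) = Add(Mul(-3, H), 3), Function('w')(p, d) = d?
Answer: 360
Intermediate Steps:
Function('z')(H) = Add(3, Mul(-3, H))
Mul(Function('z')(5), Mul(-6, Function('w')(3, 5))) = Mul(Add(3, Mul(-3, 5)), Mul(-6, 5)) = Mul(Add(3, -15), -30) = Mul(-12, -30) = 360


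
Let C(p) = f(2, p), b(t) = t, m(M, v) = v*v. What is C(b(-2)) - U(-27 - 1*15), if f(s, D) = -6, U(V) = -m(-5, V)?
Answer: 1758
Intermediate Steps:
m(M, v) = v²
U(V) = -V²
C(p) = -6
C(b(-2)) - U(-27 - 1*15) = -6 - (-1)*(-27 - 1*15)² = -6 - (-1)*(-27 - 15)² = -6 - (-1)*(-42)² = -6 - (-1)*1764 = -6 - 1*(-1764) = -6 + 1764 = 1758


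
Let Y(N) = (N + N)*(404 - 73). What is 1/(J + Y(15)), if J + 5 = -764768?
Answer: -1/754843 ≈ -1.3248e-6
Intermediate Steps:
J = -764773 (J = -5 - 764768 = -764773)
Y(N) = 662*N (Y(N) = (2*N)*331 = 662*N)
1/(J + Y(15)) = 1/(-764773 + 662*15) = 1/(-764773 + 9930) = 1/(-754843) = -1/754843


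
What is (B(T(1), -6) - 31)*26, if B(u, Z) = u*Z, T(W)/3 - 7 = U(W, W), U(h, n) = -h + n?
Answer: -4082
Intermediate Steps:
U(h, n) = n - h
T(W) = 21 (T(W) = 21 + 3*(W - W) = 21 + 3*0 = 21 + 0 = 21)
B(u, Z) = Z*u
(B(T(1), -6) - 31)*26 = (-6*21 - 31)*26 = (-126 - 31)*26 = -157*26 = -4082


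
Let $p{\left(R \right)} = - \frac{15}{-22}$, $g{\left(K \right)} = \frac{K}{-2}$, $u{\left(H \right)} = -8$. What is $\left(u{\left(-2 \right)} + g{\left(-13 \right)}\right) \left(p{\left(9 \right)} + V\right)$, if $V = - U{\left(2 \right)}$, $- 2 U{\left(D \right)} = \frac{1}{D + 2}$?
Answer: $- \frac{213}{176} \approx -1.2102$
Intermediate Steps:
$g{\left(K \right)} = - \frac{K}{2}$ ($g{\left(K \right)} = K \left(- \frac{1}{2}\right) = - \frac{K}{2}$)
$U{\left(D \right)} = - \frac{1}{2 \left(2 + D\right)}$ ($U{\left(D \right)} = - \frac{1}{2 \left(D + 2\right)} = - \frac{1}{2 \left(2 + D\right)}$)
$p{\left(R \right)} = \frac{15}{22}$ ($p{\left(R \right)} = \left(-15\right) \left(- \frac{1}{22}\right) = \frac{15}{22}$)
$V = \frac{1}{8}$ ($V = - \frac{-1}{4 + 2 \cdot 2} = - \frac{-1}{4 + 4} = - \frac{-1}{8} = \left(-1\right) \left(- \frac{1}{8}\right) = \frac{1}{8} \approx 0.125$)
$\left(u{\left(-2 \right)} + g{\left(-13 \right)}\right) \left(p{\left(9 \right)} + V\right) = \left(-8 - - \frac{13}{2}\right) \left(\frac{15}{22} + \frac{1}{8}\right) = \left(-8 + \frac{13}{2}\right) \frac{71}{88} = \left(- \frac{3}{2}\right) \frac{71}{88} = - \frac{213}{176}$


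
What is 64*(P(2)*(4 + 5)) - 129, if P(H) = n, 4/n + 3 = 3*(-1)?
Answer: -513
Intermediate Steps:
n = -⅔ (n = 4/(-3 + 3*(-1)) = 4/(-3 - 3) = 4/(-6) = 4*(-⅙) = -⅔ ≈ -0.66667)
P(H) = -⅔
64*(P(2)*(4 + 5)) - 129 = 64*(-2*(4 + 5)/3) - 129 = 64*(-⅔*9) - 129 = 64*(-6) - 129 = -384 - 129 = -513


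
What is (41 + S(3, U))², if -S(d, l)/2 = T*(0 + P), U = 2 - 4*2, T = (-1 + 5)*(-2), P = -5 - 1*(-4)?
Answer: 625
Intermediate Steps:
P = -1 (P = -5 + 4 = -1)
T = -8 (T = 4*(-2) = -8)
U = -6 (U = 2 - 8 = -6)
S(d, l) = -16 (S(d, l) = -(-16)*(0 - 1) = -(-16)*(-1) = -2*8 = -16)
(41 + S(3, U))² = (41 - 16)² = 25² = 625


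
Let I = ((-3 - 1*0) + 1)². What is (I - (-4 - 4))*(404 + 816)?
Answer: 14640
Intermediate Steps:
I = 4 (I = ((-3 + 0) + 1)² = (-3 + 1)² = (-2)² = 4)
(I - (-4 - 4))*(404 + 816) = (4 - (-4 - 4))*(404 + 816) = (4 - 1*(-8))*1220 = (4 + 8)*1220 = 12*1220 = 14640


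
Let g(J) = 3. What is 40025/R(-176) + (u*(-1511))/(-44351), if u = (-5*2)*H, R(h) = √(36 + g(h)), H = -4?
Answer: 60440/44351 + 40025*√39/39 ≈ 6410.5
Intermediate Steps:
R(h) = √39 (R(h) = √(36 + 3) = √39)
u = 40 (u = -5*2*(-4) = -10*(-4) = 40)
40025/R(-176) + (u*(-1511))/(-44351) = 40025/(√39) + (40*(-1511))/(-44351) = 40025*(√39/39) - 60440*(-1/44351) = 40025*√39/39 + 60440/44351 = 60440/44351 + 40025*√39/39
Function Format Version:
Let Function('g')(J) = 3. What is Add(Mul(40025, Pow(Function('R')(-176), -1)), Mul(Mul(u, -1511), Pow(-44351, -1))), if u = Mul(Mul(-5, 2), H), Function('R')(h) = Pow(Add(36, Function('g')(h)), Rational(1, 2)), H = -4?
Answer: Add(Rational(60440, 44351), Mul(Rational(40025, 39), Pow(39, Rational(1, 2)))) ≈ 6410.5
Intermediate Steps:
Function('R')(h) = Pow(39, Rational(1, 2)) (Function('R')(h) = Pow(Add(36, 3), Rational(1, 2)) = Pow(39, Rational(1, 2)))
u = 40 (u = Mul(Mul(-5, 2), -4) = Mul(-10, -4) = 40)
Add(Mul(40025, Pow(Function('R')(-176), -1)), Mul(Mul(u, -1511), Pow(-44351, -1))) = Add(Mul(40025, Pow(Pow(39, Rational(1, 2)), -1)), Mul(Mul(40, -1511), Pow(-44351, -1))) = Add(Mul(40025, Mul(Rational(1, 39), Pow(39, Rational(1, 2)))), Mul(-60440, Rational(-1, 44351))) = Add(Mul(Rational(40025, 39), Pow(39, Rational(1, 2))), Rational(60440, 44351)) = Add(Rational(60440, 44351), Mul(Rational(40025, 39), Pow(39, Rational(1, 2))))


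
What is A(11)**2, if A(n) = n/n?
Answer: 1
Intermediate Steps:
A(n) = 1
A(11)**2 = 1**2 = 1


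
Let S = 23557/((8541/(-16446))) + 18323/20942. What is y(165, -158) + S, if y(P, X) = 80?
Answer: -2699616949007/59621874 ≈ -45279.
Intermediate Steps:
S = -2704386698927/59621874 (S = 23557/((8541*(-1/16446))) + 18323*(1/20942) = 23557/(-2847/5482) + 18323/20942 = 23557*(-5482/2847) + 18323/20942 = -129139474/2847 + 18323/20942 = -2704386698927/59621874 ≈ -45359.)
y(165, -158) + S = 80 - 2704386698927/59621874 = -2699616949007/59621874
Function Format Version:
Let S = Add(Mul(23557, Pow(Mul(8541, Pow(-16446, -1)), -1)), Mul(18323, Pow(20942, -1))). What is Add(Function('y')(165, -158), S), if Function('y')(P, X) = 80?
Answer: Rational(-2699616949007, 59621874) ≈ -45279.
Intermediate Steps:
S = Rational(-2704386698927, 59621874) (S = Add(Mul(23557, Pow(Mul(8541, Rational(-1, 16446)), -1)), Mul(18323, Rational(1, 20942))) = Add(Mul(23557, Pow(Rational(-2847, 5482), -1)), Rational(18323, 20942)) = Add(Mul(23557, Rational(-5482, 2847)), Rational(18323, 20942)) = Add(Rational(-129139474, 2847), Rational(18323, 20942)) = Rational(-2704386698927, 59621874) ≈ -45359.)
Add(Function('y')(165, -158), S) = Add(80, Rational(-2704386698927, 59621874)) = Rational(-2699616949007, 59621874)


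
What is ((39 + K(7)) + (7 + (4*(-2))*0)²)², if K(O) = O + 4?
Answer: 9801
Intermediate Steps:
K(O) = 4 + O
((39 + K(7)) + (7 + (4*(-2))*0)²)² = ((39 + (4 + 7)) + (7 + (4*(-2))*0)²)² = ((39 + 11) + (7 - 8*0)²)² = (50 + (7 + 0)²)² = (50 + 7²)² = (50 + 49)² = 99² = 9801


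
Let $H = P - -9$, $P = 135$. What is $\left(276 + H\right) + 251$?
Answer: $671$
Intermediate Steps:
$H = 144$ ($H = 135 - -9 = 135 + 9 = 144$)
$\left(276 + H\right) + 251 = \left(276 + 144\right) + 251 = 420 + 251 = 671$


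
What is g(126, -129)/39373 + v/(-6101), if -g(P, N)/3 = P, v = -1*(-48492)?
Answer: -1911581694/240214673 ≈ -7.9578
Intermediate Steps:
v = 48492
g(P, N) = -3*P
g(126, -129)/39373 + v/(-6101) = -3*126/39373 + 48492/(-6101) = -378*1/39373 + 48492*(-1/6101) = -378/39373 - 48492/6101 = -1911581694/240214673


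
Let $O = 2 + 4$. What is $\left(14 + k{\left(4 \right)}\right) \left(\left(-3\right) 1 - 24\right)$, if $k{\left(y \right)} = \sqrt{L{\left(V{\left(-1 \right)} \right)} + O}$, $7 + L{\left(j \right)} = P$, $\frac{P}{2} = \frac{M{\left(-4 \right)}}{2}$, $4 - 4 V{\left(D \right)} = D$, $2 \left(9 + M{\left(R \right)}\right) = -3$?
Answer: $-378 - \frac{27 i \sqrt{46}}{2} \approx -378.0 - 91.561 i$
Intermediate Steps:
$M{\left(R \right)} = - \frac{21}{2}$ ($M{\left(R \right)} = -9 + \frac{1}{2} \left(-3\right) = -9 - \frac{3}{2} = - \frac{21}{2}$)
$V{\left(D \right)} = 1 - \frac{D}{4}$
$P = - \frac{21}{2}$ ($P = 2 \left(- \frac{21}{2 \cdot 2}\right) = 2 \left(\left(- \frac{21}{2}\right) \frac{1}{2}\right) = 2 \left(- \frac{21}{4}\right) = - \frac{21}{2} \approx -10.5$)
$O = 6$
$L{\left(j \right)} = - \frac{35}{2}$ ($L{\left(j \right)} = -7 - \frac{21}{2} = - \frac{35}{2}$)
$k{\left(y \right)} = \frac{i \sqrt{46}}{2}$ ($k{\left(y \right)} = \sqrt{- \frac{35}{2} + 6} = \sqrt{- \frac{23}{2}} = \frac{i \sqrt{46}}{2}$)
$\left(14 + k{\left(4 \right)}\right) \left(\left(-3\right) 1 - 24\right) = \left(14 + \frac{i \sqrt{46}}{2}\right) \left(\left(-3\right) 1 - 24\right) = \left(14 + \frac{i \sqrt{46}}{2}\right) \left(-3 - 24\right) = \left(14 + \frac{i \sqrt{46}}{2}\right) \left(-27\right) = -378 - \frac{27 i \sqrt{46}}{2}$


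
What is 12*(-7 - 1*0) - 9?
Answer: -93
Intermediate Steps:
12*(-7 - 1*0) - 9 = 12*(-7 + 0) - 9 = 12*(-7) - 9 = -84 - 9 = -93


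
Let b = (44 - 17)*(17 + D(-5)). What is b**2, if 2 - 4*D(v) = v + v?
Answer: 291600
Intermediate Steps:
D(v) = 1/2 - v/2 (D(v) = 1/2 - (v + v)/4 = 1/2 - v/2)
b = 540 (b = (44 - 17)*(17 + (1/2 - 1/2*(-5))) = 27*(17 + (1/2 + 5/2)) = 27*(17 + 3) = 27*20 = 540)
b**2 = 540**2 = 291600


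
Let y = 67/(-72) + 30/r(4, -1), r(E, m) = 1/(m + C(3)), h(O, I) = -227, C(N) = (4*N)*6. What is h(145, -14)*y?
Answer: -34797511/72 ≈ -4.8330e+5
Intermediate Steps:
C(N) = 24*N
r(E, m) = 1/(72 + m) (r(E, m) = 1/(m + 24*3) = 1/(m + 72) = 1/(72 + m))
y = 153293/72 (y = 67/(-72) + 30/(1/(72 - 1)) = 67*(-1/72) + 30/(1/71) = -67/72 + 30/(1/71) = -67/72 + 30*71 = -67/72 + 2130 = 153293/72 ≈ 2129.1)
h(145, -14)*y = -227*153293/72 = -34797511/72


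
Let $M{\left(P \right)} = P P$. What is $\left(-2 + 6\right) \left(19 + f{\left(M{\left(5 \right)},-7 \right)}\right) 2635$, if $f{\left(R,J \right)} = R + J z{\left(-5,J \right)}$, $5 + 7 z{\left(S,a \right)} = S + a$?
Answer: $642940$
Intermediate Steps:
$M{\left(P \right)} = P^{2}$
$z{\left(S,a \right)} = - \frac{5}{7} + \frac{S}{7} + \frac{a}{7}$ ($z{\left(S,a \right)} = - \frac{5}{7} + \frac{S + a}{7} = - \frac{5}{7} + \left(\frac{S}{7} + \frac{a}{7}\right) = - \frac{5}{7} + \frac{S}{7} + \frac{a}{7}$)
$f{\left(R,J \right)} = R + J \left(- \frac{10}{7} + \frac{J}{7}\right)$ ($f{\left(R,J \right)} = R + J \left(- \frac{5}{7} + \frac{1}{7} \left(-5\right) + \frac{J}{7}\right) = R + J \left(- \frac{5}{7} - \frac{5}{7} + \frac{J}{7}\right) = R + J \left(- \frac{10}{7} + \frac{J}{7}\right)$)
$\left(-2 + 6\right) \left(19 + f{\left(M{\left(5 \right)},-7 \right)}\right) 2635 = \left(-2 + 6\right) \left(19 + \left(5^{2} + \frac{1}{7} \left(-7\right) \left(-10 - 7\right)\right)\right) 2635 = 4 \left(19 + \left(25 + \frac{1}{7} \left(-7\right) \left(-17\right)\right)\right) 2635 = 4 \left(19 + \left(25 + 17\right)\right) 2635 = 4 \left(19 + 42\right) 2635 = 4 \cdot 61 \cdot 2635 = 244 \cdot 2635 = 642940$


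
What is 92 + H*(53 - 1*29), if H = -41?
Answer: -892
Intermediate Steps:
92 + H*(53 - 1*29) = 92 - 41*(53 - 1*29) = 92 - 41*(53 - 29) = 92 - 41*24 = 92 - 984 = -892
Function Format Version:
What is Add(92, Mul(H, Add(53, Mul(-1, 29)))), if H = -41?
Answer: -892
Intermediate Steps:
Add(92, Mul(H, Add(53, Mul(-1, 29)))) = Add(92, Mul(-41, Add(53, Mul(-1, 29)))) = Add(92, Mul(-41, Add(53, -29))) = Add(92, Mul(-41, 24)) = Add(92, -984) = -892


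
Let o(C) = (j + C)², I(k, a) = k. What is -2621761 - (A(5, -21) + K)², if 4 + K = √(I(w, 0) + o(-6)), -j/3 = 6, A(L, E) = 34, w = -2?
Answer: -2623235 - 60*√574 ≈ -2.6247e+6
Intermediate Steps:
j = -18 (j = -3*6 = -18)
o(C) = (-18 + C)²
K = -4 + √574 (K = -4 + √(-2 + (-18 - 6)²) = -4 + √(-2 + (-24)²) = -4 + √(-2 + 576) = -4 + √574 ≈ 19.958)
-2621761 - (A(5, -21) + K)² = -2621761 - (34 + (-4 + √574))² = -2621761 - (30 + √574)²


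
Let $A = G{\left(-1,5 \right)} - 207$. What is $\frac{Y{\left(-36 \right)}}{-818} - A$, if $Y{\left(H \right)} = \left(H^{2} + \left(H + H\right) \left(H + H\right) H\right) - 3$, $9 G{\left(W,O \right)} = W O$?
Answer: $\frac{3196003}{7362} \approx 434.12$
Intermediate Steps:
$G{\left(W,O \right)} = \frac{O W}{9}$ ($G{\left(W,O \right)} = \frac{W O}{9} = \frac{O W}{9}$)
$Y{\left(H \right)} = -3 + H^{2} + 4 H^{3}$ ($Y{\left(H \right)} = \left(H^{2} + 2 H 2 H H\right) - 3 = \left(H^{2} + 4 H^{2} H\right) - 3 = \left(H^{2} + 4 H^{3}\right) - 3 = -3 + H^{2} + 4 H^{3}$)
$A = - \frac{1868}{9}$ ($A = \frac{1}{9} \cdot 5 \left(-1\right) - 207 = - \frac{5}{9} - 207 = - \frac{1868}{9} \approx -207.56$)
$\frac{Y{\left(-36 \right)}}{-818} - A = \frac{-3 + \left(-36\right)^{2} + 4 \left(-36\right)^{3}}{-818} - - \frac{1868}{9} = \left(-3 + 1296 + 4 \left(-46656\right)\right) \left(- \frac{1}{818}\right) + \frac{1868}{9} = \left(-3 + 1296 - 186624\right) \left(- \frac{1}{818}\right) + \frac{1868}{9} = \left(-185331\right) \left(- \frac{1}{818}\right) + \frac{1868}{9} = \frac{185331}{818} + \frac{1868}{9} = \frac{3196003}{7362}$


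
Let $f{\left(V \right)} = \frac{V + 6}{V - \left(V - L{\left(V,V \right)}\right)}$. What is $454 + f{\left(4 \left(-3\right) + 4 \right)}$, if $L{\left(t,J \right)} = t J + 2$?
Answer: $\frac{14981}{33} \approx 453.97$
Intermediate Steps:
$L{\left(t,J \right)} = 2 + J t$ ($L{\left(t,J \right)} = J t + 2 = 2 + J t$)
$f{\left(V \right)} = \frac{6 + V}{2 + V^{2}}$ ($f{\left(V \right)} = \frac{V + 6}{V - \left(-2 + V - V V\right)} = \frac{6 + V}{V - \left(-2 + V - V^{2}\right)} = \frac{6 + V}{V + \left(2 + V^{2} - V\right)} = \frac{6 + V}{2 + V^{2}}$)
$454 + f{\left(4 \left(-3\right) + 4 \right)} = 454 + \frac{6 + \left(4 \left(-3\right) + 4\right)}{2 + \left(4 \left(-3\right) + 4\right)^{2}} = 454 + \frac{6 + \left(-12 + 4\right)}{2 + \left(-12 + 4\right)^{2}} = 454 + \frac{6 - 8}{2 + \left(-8\right)^{2}} = 454 + \frac{1}{2 + 64} \left(-2\right) = 454 + \frac{1}{66} \left(-2\right) = 454 - \frac{1}{33} = \frac{14981}{33}$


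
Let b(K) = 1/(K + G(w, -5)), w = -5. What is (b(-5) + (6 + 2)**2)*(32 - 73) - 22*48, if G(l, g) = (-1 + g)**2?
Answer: -114121/31 ≈ -3681.3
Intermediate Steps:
b(K) = 1/(36 + K) (b(K) = 1/(K + (-1 - 5)**2) = 1/(K + (-6)**2) = 1/(K + 36) = 1/(36 + K))
(b(-5) + (6 + 2)**2)*(32 - 73) - 22*48 = (1/(36 - 5) + (6 + 2)**2)*(32 - 73) - 22*48 = (1/31 + 8**2)*(-41) - 1056 = (1/31 + 64)*(-41) - 1056 = (1985/31)*(-41) - 1056 = -81385/31 - 1056 = -114121/31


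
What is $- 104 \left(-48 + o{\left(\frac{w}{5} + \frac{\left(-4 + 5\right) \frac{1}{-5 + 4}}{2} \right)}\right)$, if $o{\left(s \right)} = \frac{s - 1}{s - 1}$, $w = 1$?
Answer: $4888$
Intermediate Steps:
$o{\left(s \right)} = 1$ ($o{\left(s \right)} = \frac{-1 + s}{-1 + s} = 1$)
$- 104 \left(-48 + o{\left(\frac{w}{5} + \frac{\left(-4 + 5\right) \frac{1}{-5 + 4}}{2} \right)}\right) = - 104 \left(-48 + 1\right) = \left(-104\right) \left(-47\right) = 4888$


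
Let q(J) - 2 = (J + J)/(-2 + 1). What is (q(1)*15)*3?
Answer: 0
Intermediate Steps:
q(J) = 2 - 2*J (q(J) = 2 + (J + J)/(-2 + 1) = 2 + (2*J)/(-1) = 2 + (2*J)*(-1) = 2 - 2*J)
(q(1)*15)*3 = ((2 - 2*1)*15)*3 = ((2 - 2)*15)*3 = (0*15)*3 = 0*3 = 0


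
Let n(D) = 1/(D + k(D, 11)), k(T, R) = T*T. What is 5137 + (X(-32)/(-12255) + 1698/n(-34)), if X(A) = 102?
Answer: 7803546871/4085 ≈ 1.9103e+6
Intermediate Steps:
k(T, R) = T**2
n(D) = 1/(D + D**2)
5137 + (X(-32)/(-12255) + 1698/n(-34)) = 5137 + (102/(-12255) + 1698/((1/((-34)*(1 - 34))))) = 5137 + (102*(-1/12255) + 1698/((-1/34/(-33)))) = 5137 + (-34/4085 + 1698/((-1/34*(-1/33)))) = 5137 + (-34/4085 + 1698/(1/1122)) = 5137 + (-34/4085 + 1698*1122) = 5137 + (-34/4085 + 1905156) = 5137 + 7782562226/4085 = 7803546871/4085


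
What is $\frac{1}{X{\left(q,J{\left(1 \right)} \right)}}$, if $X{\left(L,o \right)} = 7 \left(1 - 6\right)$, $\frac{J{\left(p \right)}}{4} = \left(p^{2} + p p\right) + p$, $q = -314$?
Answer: $- \frac{1}{35} \approx -0.028571$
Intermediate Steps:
$J{\left(p \right)} = 4 p + 8 p^{2}$ ($J{\left(p \right)} = 4 \left(\left(p^{2} + p p\right) + p\right) = 4 \left(\left(p^{2} + p^{2}\right) + p\right) = 4 \left(2 p^{2} + p\right) = 4 \left(p + 2 p^{2}\right) = 4 p + 8 p^{2}$)
$X{\left(L,o \right)} = -35$ ($X{\left(L,o \right)} = 7 \left(-5\right) = -35$)
$\frac{1}{X{\left(q,J{\left(1 \right)} \right)}} = \frac{1}{-35} = - \frac{1}{35}$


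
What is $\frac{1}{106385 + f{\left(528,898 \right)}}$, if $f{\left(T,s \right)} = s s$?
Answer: $\frac{1}{912789} \approx 1.0955 \cdot 10^{-6}$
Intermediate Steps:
$f{\left(T,s \right)} = s^{2}$
$\frac{1}{106385 + f{\left(528,898 \right)}} = \frac{1}{106385 + 898^{2}} = \frac{1}{106385 + 806404} = \frac{1}{912789}$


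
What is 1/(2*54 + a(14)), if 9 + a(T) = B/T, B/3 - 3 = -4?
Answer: 14/1383 ≈ 0.010123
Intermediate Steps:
B = -3 (B = 9 + 3*(-4) = 9 - 12 = -3)
a(T) = -9 - 3/T
1/(2*54 + a(14)) = 1/(2*54 + (-9 - 3/14)) = 1/(108 + (-9 - 3*1/14)) = 1/(108 + (-9 - 3/14)) = 1/(108 - 129/14) = 1/(1383/14) = 14/1383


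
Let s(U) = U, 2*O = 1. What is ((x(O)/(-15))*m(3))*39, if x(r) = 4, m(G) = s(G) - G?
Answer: 0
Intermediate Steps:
O = ½ (O = (½)*1 = ½ ≈ 0.50000)
m(G) = 0 (m(G) = G - G = 0)
((x(O)/(-15))*m(3))*39 = ((4/(-15))*0)*39 = ((4*(-1/15))*0)*39 = -4/15*0*39 = 0*39 = 0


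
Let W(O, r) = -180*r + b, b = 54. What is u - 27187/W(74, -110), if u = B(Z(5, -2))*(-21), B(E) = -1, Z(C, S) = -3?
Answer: 389747/19854 ≈ 19.631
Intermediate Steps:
W(O, r) = 54 - 180*r (W(O, r) = -180*r + 54 = 54 - 180*r)
u = 21 (u = -1*(-21) = 21)
u - 27187/W(74, -110) = 21 - 27187/(54 - 180*(-110)) = 21 - 27187/(54 + 19800) = 21 - 27187/19854 = 389747/19854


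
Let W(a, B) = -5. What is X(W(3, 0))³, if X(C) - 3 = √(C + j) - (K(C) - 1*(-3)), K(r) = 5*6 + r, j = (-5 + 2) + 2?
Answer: -15175 + 1869*I*√6 ≈ -15175.0 + 4578.1*I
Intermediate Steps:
j = -1 (j = -3 + 2 = -1)
K(r) = 30 + r
X(C) = -30 + √(-1 + C) - C (X(C) = 3 + (√(C - 1) - ((30 + C) - 1*(-3))) = 3 + (√(-1 + C) - ((30 + C) + 3)) = 3 + (√(-1 + C) - (33 + C)) = 3 + (√(-1 + C) + (-33 - C)) = 3 + (-33 + √(-1 + C) - C) = -30 + √(-1 + C) - C)
X(W(3, 0))³ = (-30 + √(-1 - 5) - 1*(-5))³ = (-30 + √(-6) + 5)³ = (-30 + I*√6 + 5)³ = (-25 + I*√6)³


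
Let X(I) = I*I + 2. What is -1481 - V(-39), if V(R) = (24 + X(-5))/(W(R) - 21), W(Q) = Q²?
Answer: -740517/500 ≈ -1481.0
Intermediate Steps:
X(I) = 2 + I² (X(I) = I² + 2 = 2 + I²)
V(R) = 51/(-21 + R²) (V(R) = (24 + (2 + (-5)²))/(R² - 21) = (24 + (2 + 25))/(-21 + R²) = (24 + 27)/(-21 + R²) = 51/(-21 + R²))
-1481 - V(-39) = -1481 - 51/(-21 + (-39)²) = -1481 - 51/(-21 + 1521) = -1481 - 51/1500 = -1481 - 1*17/500 = -1481 - 17/500 = -740517/500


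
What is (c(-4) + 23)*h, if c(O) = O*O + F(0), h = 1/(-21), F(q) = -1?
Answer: -38/21 ≈ -1.8095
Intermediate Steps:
h = -1/21 ≈ -0.047619
c(O) = -1 + O**2 (c(O) = O*O - 1 = O**2 - 1 = -1 + O**2)
(c(-4) + 23)*h = ((-1 + (-4)**2) + 23)*(-1/21) = ((-1 + 16) + 23)*(-1/21) = (15 + 23)*(-1/21) = 38*(-1/21) = -38/21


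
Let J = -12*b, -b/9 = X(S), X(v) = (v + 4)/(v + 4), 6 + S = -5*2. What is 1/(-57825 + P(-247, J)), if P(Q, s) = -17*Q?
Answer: -1/53626 ≈ -1.8648e-5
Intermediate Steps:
S = -16 (S = -6 - 5*2 = -6 - 10 = -16)
X(v) = 1 (X(v) = (4 + v)/(4 + v) = 1)
b = -9 (b = -9*1 = -9)
J = 108 (J = -12*(-9) = 108)
1/(-57825 + P(-247, J)) = 1/(-57825 - 17*(-247)) = 1/(-57825 + 4199) = 1/(-53626) = -1/53626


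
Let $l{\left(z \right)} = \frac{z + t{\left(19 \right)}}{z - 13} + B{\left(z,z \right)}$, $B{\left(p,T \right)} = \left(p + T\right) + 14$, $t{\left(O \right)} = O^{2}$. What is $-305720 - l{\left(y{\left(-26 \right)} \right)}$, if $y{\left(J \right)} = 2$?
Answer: $-305705$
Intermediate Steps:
$B{\left(p,T \right)} = 14 + T + p$ ($B{\left(p,T \right)} = \left(T + p\right) + 14 = 14 + T + p$)
$l{\left(z \right)} = 14 + 2 z + \frac{361 + z}{-13 + z}$ ($l{\left(z \right)} = \frac{z + 19^{2}}{z - 13} + \left(14 + z + z\right) = \frac{z + 361}{-13 + z} + \left(14 + 2 z\right) = \frac{361 + z}{-13 + z} + \left(14 + 2 z\right) = 14 + 2 z + \frac{361 + z}{-13 + z}$)
$-305720 - l{\left(y{\left(-26 \right)} \right)} = -305720 - \frac{179 - 22 + 2 \cdot 2^{2}}{-13 + 2} = -305720 - \frac{179 - 22 + 2 \cdot 4}{-11} = -305720 - - \frac{179 - 22 + 8}{11} = -305720 - \left(- \frac{1}{11}\right) 165 = -305720 - -15 = -305720 + 15 = -305705$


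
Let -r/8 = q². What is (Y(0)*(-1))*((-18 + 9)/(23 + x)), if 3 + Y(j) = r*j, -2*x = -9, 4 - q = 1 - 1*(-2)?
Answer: -54/55 ≈ -0.98182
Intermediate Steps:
q = 1 (q = 4 - (1 - 1*(-2)) = 4 - (1 + 2) = 4 - 1*3 = 4 - 3 = 1)
r = -8 (r = -8*1² = -8*1 = -8)
x = 9/2 (x = -½*(-9) = 9/2 ≈ 4.5000)
Y(j) = -3 - 8*j
(Y(0)*(-1))*((-18 + 9)/(23 + x)) = ((-3 - 8*0)*(-1))*((-18 + 9)/(23 + 9/2)) = ((-3 + 0)*(-1))*(-9/55/2) = (-3*(-1))*(-9*2/55) = 3*(-18/55) = -54/55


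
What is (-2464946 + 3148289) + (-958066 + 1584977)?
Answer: 1310254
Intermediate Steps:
(-2464946 + 3148289) + (-958066 + 1584977) = 683343 + 626911 = 1310254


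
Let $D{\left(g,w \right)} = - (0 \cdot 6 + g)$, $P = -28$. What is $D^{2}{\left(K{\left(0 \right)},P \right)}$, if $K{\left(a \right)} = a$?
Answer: $0$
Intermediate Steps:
$D{\left(g,w \right)} = - g$ ($D{\left(g,w \right)} = - (0 + g) = - g$)
$D^{2}{\left(K{\left(0 \right)},P \right)} = \left(\left(-1\right) 0\right)^{2} = 0^{2} = 0$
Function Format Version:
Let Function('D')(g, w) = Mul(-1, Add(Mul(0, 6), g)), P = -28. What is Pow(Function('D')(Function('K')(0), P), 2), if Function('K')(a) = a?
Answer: 0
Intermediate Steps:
Function('D')(g, w) = Mul(-1, g) (Function('D')(g, w) = Mul(-1, Add(0, g)) = Mul(-1, g))
Pow(Function('D')(Function('K')(0), P), 2) = Pow(Mul(-1, 0), 2) = Pow(0, 2) = 0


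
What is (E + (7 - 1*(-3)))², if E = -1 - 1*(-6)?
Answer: 225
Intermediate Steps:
E = 5 (E = -1 + 6 = 5)
(E + (7 - 1*(-3)))² = (5 + (7 - 1*(-3)))² = (5 + (7 + 3))² = (5 + 10)² = 15² = 225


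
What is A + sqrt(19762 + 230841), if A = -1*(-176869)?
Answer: 176869 + sqrt(250603) ≈ 1.7737e+5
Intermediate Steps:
A = 176869
A + sqrt(19762 + 230841) = 176869 + sqrt(19762 + 230841) = 176869 + sqrt(250603)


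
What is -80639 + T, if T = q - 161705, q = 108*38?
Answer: -238240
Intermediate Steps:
q = 4104
T = -157601 (T = 4104 - 161705 = -157601)
-80639 + T = -80639 - 157601 = -238240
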